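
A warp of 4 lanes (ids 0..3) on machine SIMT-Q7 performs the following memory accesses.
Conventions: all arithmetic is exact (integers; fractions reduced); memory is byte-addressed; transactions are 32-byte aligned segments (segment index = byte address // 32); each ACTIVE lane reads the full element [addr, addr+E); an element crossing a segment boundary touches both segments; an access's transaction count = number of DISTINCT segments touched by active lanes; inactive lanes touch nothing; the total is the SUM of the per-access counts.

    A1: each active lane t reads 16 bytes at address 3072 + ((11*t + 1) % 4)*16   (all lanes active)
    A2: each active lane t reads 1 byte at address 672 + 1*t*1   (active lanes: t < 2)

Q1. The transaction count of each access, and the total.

A1: 2 transactions
A2: 1 transaction

Answer: 2,1; total 3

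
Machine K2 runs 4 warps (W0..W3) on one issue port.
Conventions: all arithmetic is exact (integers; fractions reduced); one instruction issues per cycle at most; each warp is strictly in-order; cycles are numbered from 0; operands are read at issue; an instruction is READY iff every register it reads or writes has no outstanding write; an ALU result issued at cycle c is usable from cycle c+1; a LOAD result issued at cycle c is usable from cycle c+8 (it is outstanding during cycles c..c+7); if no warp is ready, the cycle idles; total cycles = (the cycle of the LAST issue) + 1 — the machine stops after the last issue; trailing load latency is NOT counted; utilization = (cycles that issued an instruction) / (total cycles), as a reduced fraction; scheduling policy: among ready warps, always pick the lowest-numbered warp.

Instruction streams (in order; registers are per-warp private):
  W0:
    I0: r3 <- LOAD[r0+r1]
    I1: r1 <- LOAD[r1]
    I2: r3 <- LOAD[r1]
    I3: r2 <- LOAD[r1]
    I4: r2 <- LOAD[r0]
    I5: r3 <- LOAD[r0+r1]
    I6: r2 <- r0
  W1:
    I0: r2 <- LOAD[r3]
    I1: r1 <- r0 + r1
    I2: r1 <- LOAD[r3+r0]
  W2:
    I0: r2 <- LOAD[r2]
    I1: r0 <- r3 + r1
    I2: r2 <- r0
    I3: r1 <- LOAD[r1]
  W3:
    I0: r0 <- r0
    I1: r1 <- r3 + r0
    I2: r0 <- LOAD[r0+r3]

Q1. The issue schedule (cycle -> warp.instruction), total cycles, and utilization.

cycle 0: W0.I0
cycle 1: W0.I1
cycle 2: W1.I0
cycle 3: W1.I1
cycle 4: W1.I2
cycle 5: W2.I0
cycle 6: W2.I1
cycle 7: W3.I0
cycle 8: W3.I1
cycle 9: W0.I2
cycle 10: W0.I3
cycle 11: W3.I2
cycle 12: idle
cycle 13: W2.I2
cycle 14: W2.I3
cycle 15: idle
cycle 16: idle
cycle 17: idle
cycle 18: W0.I4
cycle 19: W0.I5
cycle 20: idle
cycle 21: idle
cycle 22: idle
cycle 23: idle
cycle 24: idle
cycle 25: idle
cycle 26: W0.I6

Answer: 27 cycles, utilization 17/27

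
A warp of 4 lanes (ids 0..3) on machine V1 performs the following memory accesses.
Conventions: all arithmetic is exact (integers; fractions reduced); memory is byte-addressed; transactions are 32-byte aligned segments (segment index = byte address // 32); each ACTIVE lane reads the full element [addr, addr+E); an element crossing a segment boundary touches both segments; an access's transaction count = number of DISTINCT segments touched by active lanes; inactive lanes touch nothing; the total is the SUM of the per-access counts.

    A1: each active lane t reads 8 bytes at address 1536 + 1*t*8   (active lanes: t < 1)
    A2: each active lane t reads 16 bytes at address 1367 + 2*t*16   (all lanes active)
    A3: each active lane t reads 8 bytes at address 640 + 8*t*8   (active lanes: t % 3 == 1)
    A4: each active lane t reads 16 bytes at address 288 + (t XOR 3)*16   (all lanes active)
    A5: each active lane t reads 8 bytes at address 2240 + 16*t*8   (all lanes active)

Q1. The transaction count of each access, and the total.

A1: 1 transaction
A2: 5 transactions
A3: 1 transaction
A4: 2 transactions
A5: 4 transactions

Answer: 1,5,1,2,4; total 13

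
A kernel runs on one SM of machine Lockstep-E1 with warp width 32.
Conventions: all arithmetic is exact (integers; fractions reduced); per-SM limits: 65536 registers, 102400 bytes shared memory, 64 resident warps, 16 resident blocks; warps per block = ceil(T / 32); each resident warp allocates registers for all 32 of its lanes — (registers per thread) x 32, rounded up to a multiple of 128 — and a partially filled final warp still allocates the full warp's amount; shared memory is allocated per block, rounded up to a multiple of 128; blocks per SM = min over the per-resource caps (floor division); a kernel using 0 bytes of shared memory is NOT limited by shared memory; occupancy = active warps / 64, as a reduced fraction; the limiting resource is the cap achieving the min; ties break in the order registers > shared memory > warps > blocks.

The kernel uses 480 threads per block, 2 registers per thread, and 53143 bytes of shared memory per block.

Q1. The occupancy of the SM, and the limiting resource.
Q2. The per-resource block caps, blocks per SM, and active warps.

Answer: occupancy 15/64, limited by shared memory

registers: 34 blocks
shared memory: 1 block
warps: 4 blocks
blocks: 16 blocks

Answer: 1 block, 15 active warps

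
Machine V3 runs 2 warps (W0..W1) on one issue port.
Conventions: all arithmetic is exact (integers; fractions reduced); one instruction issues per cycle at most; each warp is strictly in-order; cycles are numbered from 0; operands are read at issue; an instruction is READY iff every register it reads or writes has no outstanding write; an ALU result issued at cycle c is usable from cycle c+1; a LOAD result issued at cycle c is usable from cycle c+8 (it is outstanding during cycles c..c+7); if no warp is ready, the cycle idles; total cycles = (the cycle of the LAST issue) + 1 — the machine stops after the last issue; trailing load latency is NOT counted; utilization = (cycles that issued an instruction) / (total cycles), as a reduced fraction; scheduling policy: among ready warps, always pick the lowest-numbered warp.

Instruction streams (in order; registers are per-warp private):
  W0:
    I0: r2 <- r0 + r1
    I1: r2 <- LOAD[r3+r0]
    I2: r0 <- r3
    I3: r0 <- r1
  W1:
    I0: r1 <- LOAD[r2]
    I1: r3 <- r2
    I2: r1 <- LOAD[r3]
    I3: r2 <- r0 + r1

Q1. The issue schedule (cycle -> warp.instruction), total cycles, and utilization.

cycle 0: W0.I0
cycle 1: W0.I1
cycle 2: W0.I2
cycle 3: W0.I3
cycle 4: W1.I0
cycle 5: W1.I1
cycle 6: idle
cycle 7: idle
cycle 8: idle
cycle 9: idle
cycle 10: idle
cycle 11: idle
cycle 12: W1.I2
cycle 13: idle
cycle 14: idle
cycle 15: idle
cycle 16: idle
cycle 17: idle
cycle 18: idle
cycle 19: idle
cycle 20: W1.I3

Answer: 21 cycles, utilization 8/21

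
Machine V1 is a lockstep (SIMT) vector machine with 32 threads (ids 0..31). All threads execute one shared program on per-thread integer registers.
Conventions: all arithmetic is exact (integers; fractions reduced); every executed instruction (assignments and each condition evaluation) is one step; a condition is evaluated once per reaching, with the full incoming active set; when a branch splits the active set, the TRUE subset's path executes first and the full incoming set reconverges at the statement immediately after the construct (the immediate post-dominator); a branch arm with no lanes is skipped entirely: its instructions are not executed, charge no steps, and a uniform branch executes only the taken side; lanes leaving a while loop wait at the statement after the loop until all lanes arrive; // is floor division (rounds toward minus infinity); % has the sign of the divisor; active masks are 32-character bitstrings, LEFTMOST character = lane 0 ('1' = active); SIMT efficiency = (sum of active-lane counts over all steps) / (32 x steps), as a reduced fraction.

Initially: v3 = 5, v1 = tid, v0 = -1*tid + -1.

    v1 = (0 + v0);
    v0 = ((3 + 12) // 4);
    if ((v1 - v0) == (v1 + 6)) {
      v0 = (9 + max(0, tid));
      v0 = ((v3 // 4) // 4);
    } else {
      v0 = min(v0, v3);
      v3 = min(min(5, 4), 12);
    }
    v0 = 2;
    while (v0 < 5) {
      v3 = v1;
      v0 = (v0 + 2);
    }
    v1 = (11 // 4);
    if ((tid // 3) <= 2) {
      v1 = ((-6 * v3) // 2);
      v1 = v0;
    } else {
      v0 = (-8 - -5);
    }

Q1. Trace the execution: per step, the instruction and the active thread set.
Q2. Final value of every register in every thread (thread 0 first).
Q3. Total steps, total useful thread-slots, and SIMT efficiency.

step 0: v1 <- (0 + v0)               11111111111111111111111111111111
step 1: v0 <- ((3 + 12) // 4)        11111111111111111111111111111111
step 2: eval ((v1 - v0) == (v1 + 6)) 11111111111111111111111111111111
step 3: v0 <- min(v0, v3)            11111111111111111111111111111111
step 4: v3 <- min(min(5, 4), 12)     11111111111111111111111111111111
step 5: v0 <- 2                      11111111111111111111111111111111
step 6: eval (v0 < 5)                11111111111111111111111111111111
step 7: v3 <- v1                     11111111111111111111111111111111
step 8: v0 <- (v0 + 2)               11111111111111111111111111111111
step 9: eval (v0 < 5)                11111111111111111111111111111111
step 10: v3 <- v1                     11111111111111111111111111111111
step 11: v0 <- (v0 + 2)               11111111111111111111111111111111
step 12: eval (v0 < 5)                11111111111111111111111111111111
step 13: v1 <- (11 // 4)              11111111111111111111111111111111
step 14: eval ((tid // 3) <= 2)       11111111111111111111111111111111
step 15: v1 <- ((-6 * v3) // 2)       11111111100000000000000000000000
step 16: v1 <- v0                     11111111100000000000000000000000
step 17: v0 <- (-8 - -5)              00000000011111111111111111111111

Answer: 18 steps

v3: -1,-2,-3,-4,-5,-6,-7,-8,-9,-10,-11,-12,-13,-14,-15,-16,-17,-18,-19,-20,-21,-22,-23,-24,-25,-26,-27,-28,-29,-30,-31,-32
v1: 6,6,6,6,6,6,6,6,6,2,2,2,2,2,2,2,2,2,2,2,2,2,2,2,2,2,2,2,2,2,2,2
v0: 6,6,6,6,6,6,6,6,6,-3,-3,-3,-3,-3,-3,-3,-3,-3,-3,-3,-3,-3,-3,-3,-3,-3,-3,-3,-3,-3,-3,-3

steps = 18; useful = 521; efficiency = 521/576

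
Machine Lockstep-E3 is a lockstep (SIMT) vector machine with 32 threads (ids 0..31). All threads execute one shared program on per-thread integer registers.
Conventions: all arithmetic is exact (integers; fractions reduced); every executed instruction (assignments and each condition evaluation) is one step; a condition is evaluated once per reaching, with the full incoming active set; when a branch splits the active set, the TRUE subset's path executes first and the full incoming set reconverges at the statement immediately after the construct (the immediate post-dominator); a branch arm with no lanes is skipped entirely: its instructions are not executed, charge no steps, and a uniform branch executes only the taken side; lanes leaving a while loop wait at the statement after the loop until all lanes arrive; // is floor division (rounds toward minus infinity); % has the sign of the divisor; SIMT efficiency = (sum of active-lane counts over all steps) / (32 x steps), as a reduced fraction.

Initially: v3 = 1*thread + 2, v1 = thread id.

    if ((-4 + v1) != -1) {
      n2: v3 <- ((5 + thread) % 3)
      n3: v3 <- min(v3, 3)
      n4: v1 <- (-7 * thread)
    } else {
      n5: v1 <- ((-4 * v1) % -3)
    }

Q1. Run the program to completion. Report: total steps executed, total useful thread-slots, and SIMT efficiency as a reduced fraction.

Answer: 5 steps, 126 useful, 63/80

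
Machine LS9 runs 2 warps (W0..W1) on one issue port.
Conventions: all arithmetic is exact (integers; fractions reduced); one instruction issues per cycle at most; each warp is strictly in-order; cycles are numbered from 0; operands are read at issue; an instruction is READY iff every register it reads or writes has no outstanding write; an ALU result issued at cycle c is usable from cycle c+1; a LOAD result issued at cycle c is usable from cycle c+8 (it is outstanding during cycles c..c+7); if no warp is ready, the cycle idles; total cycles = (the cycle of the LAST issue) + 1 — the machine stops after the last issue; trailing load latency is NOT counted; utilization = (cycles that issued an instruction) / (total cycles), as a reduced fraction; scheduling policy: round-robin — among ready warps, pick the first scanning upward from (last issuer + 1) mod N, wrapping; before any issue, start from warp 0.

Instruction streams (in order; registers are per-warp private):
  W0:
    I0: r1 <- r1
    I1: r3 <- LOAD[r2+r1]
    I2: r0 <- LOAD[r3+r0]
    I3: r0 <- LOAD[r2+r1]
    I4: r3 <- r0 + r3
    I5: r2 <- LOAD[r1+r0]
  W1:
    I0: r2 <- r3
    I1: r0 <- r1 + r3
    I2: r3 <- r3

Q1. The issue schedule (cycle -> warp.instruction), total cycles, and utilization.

cycle 0: W0.I0
cycle 1: W1.I0
cycle 2: W0.I1
cycle 3: W1.I1
cycle 4: W1.I2
cycle 5: idle
cycle 6: idle
cycle 7: idle
cycle 8: idle
cycle 9: idle
cycle 10: W0.I2
cycle 11: idle
cycle 12: idle
cycle 13: idle
cycle 14: idle
cycle 15: idle
cycle 16: idle
cycle 17: idle
cycle 18: W0.I3
cycle 19: idle
cycle 20: idle
cycle 21: idle
cycle 22: idle
cycle 23: idle
cycle 24: idle
cycle 25: idle
cycle 26: W0.I4
cycle 27: W0.I5

Answer: 28 cycles, utilization 9/28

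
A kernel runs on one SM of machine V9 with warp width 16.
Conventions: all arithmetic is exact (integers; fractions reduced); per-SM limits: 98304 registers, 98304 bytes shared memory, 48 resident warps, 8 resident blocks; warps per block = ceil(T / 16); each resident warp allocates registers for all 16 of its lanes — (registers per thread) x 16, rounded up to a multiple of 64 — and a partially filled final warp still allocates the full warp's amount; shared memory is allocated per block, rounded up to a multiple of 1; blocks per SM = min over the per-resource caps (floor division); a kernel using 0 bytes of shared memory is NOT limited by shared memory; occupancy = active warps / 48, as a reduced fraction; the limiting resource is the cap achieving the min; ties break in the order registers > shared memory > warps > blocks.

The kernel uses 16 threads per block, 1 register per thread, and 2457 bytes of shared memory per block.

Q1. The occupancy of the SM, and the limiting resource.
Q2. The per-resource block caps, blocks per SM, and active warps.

Answer: occupancy 1/6, limited by blocks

registers: 1536 blocks
shared memory: 40 blocks
warps: 48 blocks
blocks: 8 blocks

Answer: 8 blocks, 8 active warps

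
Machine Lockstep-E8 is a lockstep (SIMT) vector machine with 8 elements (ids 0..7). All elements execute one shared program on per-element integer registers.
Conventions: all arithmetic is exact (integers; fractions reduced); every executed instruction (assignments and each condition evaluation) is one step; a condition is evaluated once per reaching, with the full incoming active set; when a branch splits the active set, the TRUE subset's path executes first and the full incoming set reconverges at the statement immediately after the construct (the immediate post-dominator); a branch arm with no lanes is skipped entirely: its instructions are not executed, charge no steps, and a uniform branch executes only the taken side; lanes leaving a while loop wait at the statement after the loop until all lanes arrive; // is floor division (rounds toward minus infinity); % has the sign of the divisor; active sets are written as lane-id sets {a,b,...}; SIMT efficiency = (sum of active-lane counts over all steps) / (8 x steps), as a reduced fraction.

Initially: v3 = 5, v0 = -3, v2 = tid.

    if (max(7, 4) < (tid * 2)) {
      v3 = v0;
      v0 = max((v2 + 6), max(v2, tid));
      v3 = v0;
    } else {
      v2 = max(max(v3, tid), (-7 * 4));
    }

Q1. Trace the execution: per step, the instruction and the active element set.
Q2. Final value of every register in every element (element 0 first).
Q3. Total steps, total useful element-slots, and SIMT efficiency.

step 0: eval (max(7, 4) < (tid * 2)) {0,1,2,3,4,5,6,7}
step 1: v3 <- v0                     {4,5,6,7}
step 2: v0 <- max((v2 + 6), max(v2, tid)) {4,5,6,7}
step 3: v3 <- v0                     {4,5,6,7}
step 4: v2 <- max(max(v3, tid), (-7 * 4)) {0,1,2,3}

Answer: 5 steps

v3: 5,5,5,5,10,11,12,13
v0: -3,-3,-3,-3,10,11,12,13
v2: 5,5,5,5,4,5,6,7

steps = 5; useful = 24; efficiency = 24/40 = 3/5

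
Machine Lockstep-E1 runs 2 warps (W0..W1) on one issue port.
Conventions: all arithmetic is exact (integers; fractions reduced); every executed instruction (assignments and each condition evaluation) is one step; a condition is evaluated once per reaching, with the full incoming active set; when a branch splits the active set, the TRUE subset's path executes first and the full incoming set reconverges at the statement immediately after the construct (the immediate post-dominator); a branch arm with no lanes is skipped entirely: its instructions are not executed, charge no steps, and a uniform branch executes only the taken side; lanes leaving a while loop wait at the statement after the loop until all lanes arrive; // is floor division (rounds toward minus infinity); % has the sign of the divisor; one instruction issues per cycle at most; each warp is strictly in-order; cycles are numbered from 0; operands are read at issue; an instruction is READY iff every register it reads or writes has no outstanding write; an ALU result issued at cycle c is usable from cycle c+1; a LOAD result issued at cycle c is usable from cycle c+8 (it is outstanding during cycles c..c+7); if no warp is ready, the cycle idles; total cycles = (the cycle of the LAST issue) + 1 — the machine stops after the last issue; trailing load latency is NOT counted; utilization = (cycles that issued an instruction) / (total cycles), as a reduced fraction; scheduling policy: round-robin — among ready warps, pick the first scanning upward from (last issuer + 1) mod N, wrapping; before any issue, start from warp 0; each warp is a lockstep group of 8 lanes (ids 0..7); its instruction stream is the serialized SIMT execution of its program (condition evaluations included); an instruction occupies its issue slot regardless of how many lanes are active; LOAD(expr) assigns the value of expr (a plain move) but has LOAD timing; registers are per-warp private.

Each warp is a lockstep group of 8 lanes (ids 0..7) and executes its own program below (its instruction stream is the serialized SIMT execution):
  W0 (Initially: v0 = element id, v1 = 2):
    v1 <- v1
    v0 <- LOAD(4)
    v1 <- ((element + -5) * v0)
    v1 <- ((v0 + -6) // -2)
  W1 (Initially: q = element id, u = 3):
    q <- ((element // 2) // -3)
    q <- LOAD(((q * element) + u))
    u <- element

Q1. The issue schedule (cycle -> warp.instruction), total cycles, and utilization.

cycle 0: W0.I0
cycle 1: W1.I0
cycle 2: W0.I1
cycle 3: W1.I1
cycle 4: W1.I2
cycle 5: idle
cycle 6: idle
cycle 7: idle
cycle 8: idle
cycle 9: idle
cycle 10: W0.I2
cycle 11: W0.I3

Answer: 12 cycles, utilization 7/12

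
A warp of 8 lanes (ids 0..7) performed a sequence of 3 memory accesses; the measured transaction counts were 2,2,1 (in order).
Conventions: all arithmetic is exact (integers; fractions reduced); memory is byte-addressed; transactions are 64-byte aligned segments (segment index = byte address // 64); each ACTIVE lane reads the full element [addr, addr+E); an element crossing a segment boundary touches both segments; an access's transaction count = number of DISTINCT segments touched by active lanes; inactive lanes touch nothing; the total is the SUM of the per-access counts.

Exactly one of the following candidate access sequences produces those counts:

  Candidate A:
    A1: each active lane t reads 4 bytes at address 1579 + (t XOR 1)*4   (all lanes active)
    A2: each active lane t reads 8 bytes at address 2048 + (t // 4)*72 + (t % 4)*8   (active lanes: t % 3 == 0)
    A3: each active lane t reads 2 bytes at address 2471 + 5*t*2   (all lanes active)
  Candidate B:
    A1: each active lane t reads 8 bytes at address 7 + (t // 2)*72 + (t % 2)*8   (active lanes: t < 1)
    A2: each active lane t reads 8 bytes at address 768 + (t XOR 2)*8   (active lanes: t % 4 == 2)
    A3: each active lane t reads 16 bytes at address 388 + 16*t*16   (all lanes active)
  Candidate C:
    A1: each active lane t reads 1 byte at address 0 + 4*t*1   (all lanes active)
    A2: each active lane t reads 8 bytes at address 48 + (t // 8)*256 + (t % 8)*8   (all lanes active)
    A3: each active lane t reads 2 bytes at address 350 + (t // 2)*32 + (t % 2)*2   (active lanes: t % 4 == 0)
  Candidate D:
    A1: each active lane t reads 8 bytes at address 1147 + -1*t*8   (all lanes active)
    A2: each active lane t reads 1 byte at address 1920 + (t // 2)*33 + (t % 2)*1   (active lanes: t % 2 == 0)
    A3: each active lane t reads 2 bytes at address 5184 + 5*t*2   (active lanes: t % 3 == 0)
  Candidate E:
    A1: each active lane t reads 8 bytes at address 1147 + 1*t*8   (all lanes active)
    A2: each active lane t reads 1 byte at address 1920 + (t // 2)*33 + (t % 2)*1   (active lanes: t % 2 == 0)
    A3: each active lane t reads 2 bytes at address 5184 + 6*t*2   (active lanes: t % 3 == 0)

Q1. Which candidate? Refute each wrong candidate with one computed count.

A: A3 gives 2 transactions, not 1
B: A1 gives 1 transaction, not 2
C: A1 gives 1 transaction, not 2
E: A3 gives 2 transactions, not 1
D: all counts match (2,2,1)

Answer: D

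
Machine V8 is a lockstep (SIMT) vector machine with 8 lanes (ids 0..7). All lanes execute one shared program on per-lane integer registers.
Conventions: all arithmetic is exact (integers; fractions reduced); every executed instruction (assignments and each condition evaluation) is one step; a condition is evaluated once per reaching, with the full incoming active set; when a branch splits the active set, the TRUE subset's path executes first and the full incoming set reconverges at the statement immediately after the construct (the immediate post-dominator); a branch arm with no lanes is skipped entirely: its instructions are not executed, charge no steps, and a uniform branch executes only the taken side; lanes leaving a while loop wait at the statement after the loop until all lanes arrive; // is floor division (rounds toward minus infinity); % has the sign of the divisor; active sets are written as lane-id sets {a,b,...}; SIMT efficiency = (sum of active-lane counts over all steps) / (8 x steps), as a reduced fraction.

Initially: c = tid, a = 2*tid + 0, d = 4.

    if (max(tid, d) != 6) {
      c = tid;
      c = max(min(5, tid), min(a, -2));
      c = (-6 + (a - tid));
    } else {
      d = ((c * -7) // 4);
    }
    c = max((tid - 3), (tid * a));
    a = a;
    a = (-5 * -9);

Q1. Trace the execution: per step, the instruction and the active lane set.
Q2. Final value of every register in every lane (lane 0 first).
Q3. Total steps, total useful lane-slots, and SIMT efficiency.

step 0: eval (max(tid, d) != 6)      {0,1,2,3,4,5,6,7}
step 1: c <- tid                     {0,1,2,3,4,5,7}
step 2: c <- max(min(5, tid), min(a, -2)) {0,1,2,3,4,5,7}
step 3: c <- (-6 + (a - tid))        {0,1,2,3,4,5,7}
step 4: d <- ((c * -7) // 4)         {6}
step 5: c <- max((tid - 3), (tid * a)) {0,1,2,3,4,5,6,7}
step 6: a <- a                       {0,1,2,3,4,5,6,7}
step 7: a <- (-5 * -9)               {0,1,2,3,4,5,6,7}

Answer: 8 steps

c: 0,2,8,18,32,50,72,98
a: 45,45,45,45,45,45,45,45
d: 4,4,4,4,4,4,-11,4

steps = 8; useful = 54; efficiency = 54/64 = 27/32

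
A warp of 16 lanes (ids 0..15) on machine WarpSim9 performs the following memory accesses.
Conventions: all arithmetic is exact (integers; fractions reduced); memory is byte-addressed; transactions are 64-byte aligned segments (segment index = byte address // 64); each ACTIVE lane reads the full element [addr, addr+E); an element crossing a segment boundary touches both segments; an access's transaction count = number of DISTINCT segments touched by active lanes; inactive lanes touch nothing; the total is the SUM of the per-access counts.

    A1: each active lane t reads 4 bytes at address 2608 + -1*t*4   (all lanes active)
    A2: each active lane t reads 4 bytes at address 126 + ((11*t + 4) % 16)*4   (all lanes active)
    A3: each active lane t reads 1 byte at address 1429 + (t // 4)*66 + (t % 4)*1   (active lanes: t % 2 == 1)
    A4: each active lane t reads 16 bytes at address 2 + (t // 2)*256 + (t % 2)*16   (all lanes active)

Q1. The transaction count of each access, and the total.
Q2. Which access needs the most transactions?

A1: 2 transactions
A2: 2 transactions
A3: 4 transactions
A4: 8 transactions

Answer: 2,2,4,8; total 16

Answer: A4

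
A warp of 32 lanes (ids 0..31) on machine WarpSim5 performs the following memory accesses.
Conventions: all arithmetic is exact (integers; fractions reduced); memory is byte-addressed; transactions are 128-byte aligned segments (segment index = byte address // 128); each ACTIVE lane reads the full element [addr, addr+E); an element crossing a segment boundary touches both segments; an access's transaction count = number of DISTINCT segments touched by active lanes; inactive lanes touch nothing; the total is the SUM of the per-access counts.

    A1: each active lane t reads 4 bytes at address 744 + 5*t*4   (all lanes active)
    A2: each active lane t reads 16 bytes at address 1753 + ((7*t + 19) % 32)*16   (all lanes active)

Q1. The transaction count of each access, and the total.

A1: 6 transactions
A2: 5 transactions

Answer: 6,5; total 11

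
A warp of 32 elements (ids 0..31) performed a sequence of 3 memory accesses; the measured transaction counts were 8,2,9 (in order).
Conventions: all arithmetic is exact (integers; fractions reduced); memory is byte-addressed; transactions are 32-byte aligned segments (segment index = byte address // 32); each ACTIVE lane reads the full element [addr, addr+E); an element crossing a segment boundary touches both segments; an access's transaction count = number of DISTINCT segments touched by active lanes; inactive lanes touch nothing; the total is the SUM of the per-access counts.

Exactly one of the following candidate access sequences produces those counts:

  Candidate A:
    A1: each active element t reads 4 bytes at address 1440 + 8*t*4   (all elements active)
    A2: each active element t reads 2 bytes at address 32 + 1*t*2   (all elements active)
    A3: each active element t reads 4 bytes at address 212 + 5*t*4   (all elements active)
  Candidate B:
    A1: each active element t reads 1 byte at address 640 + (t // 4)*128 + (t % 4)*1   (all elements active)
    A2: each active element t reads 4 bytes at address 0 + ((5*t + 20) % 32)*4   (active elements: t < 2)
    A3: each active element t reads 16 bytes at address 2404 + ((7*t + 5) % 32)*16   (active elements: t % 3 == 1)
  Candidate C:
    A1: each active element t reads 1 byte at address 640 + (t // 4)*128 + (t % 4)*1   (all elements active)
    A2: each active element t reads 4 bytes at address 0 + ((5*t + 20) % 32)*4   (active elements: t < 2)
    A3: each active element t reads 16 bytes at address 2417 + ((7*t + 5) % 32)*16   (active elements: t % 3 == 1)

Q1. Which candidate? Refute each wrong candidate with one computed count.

A: A1 gives 32 transactions, not 8
C: A3 gives 10 transactions, not 9
B: all counts match (8,2,9)

Answer: B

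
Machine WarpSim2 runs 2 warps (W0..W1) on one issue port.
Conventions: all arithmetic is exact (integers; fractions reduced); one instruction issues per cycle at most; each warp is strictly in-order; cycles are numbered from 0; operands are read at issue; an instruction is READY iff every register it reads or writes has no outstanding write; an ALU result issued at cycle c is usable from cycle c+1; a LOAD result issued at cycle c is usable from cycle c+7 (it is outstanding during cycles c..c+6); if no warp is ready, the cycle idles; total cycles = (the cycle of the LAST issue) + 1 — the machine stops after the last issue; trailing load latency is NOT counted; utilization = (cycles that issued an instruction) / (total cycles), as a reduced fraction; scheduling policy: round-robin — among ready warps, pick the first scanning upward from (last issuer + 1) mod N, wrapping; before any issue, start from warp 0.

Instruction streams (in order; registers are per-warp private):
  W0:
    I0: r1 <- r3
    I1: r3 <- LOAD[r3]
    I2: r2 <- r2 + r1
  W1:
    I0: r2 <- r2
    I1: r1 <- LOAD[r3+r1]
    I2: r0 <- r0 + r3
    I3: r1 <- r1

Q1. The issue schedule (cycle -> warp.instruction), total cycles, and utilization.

cycle 0: W0.I0
cycle 1: W1.I0
cycle 2: W0.I1
cycle 3: W1.I1
cycle 4: W0.I2
cycle 5: W1.I2
cycle 6: idle
cycle 7: idle
cycle 8: idle
cycle 9: idle
cycle 10: W1.I3

Answer: 11 cycles, utilization 7/11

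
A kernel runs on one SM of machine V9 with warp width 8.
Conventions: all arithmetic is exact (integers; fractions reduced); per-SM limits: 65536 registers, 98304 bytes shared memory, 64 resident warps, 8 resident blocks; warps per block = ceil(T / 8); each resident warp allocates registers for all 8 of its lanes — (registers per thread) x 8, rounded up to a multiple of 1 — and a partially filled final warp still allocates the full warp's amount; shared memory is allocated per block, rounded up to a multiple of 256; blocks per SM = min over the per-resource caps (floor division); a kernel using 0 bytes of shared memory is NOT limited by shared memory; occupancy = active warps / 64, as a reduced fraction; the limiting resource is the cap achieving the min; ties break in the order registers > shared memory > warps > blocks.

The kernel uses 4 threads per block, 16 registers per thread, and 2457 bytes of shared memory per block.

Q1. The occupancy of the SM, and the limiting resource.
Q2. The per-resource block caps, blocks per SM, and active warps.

Answer: occupancy 1/8, limited by blocks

registers: 512 blocks
shared memory: 38 blocks
warps: 64 blocks
blocks: 8 blocks

Answer: 8 blocks, 8 active warps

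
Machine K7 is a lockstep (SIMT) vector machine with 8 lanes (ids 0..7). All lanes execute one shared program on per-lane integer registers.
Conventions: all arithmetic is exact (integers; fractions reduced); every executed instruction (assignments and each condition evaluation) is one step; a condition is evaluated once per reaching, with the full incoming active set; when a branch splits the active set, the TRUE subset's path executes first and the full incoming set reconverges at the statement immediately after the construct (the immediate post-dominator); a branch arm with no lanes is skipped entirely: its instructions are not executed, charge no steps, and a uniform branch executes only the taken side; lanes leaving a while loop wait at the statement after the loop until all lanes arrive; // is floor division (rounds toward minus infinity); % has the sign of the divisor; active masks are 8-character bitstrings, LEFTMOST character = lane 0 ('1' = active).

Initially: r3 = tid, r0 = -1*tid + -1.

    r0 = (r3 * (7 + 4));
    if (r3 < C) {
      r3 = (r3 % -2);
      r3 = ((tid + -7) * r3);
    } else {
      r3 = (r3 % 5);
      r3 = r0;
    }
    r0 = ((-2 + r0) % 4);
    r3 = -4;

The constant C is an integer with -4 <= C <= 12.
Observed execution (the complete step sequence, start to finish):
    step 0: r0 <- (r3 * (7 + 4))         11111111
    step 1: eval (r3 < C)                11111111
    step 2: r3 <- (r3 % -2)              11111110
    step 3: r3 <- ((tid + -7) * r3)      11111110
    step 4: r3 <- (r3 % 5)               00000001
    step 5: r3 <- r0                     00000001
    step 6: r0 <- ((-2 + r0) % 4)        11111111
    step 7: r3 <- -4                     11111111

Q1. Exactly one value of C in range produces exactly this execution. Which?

Answer: C = 7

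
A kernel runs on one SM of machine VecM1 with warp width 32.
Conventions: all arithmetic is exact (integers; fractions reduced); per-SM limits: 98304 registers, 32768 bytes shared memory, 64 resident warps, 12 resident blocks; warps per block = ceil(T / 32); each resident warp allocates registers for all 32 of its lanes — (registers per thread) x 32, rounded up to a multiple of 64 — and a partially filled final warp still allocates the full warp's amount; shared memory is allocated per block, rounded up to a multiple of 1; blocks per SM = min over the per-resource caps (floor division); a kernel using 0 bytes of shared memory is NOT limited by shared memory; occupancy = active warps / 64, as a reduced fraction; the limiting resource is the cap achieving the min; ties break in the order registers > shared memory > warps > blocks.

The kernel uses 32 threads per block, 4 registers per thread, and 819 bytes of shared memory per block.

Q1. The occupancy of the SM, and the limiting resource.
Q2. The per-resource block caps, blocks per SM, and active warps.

Answer: occupancy 3/16, limited by blocks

registers: 768 blocks
shared memory: 40 blocks
warps: 64 blocks
blocks: 12 blocks

Answer: 12 blocks, 12 active warps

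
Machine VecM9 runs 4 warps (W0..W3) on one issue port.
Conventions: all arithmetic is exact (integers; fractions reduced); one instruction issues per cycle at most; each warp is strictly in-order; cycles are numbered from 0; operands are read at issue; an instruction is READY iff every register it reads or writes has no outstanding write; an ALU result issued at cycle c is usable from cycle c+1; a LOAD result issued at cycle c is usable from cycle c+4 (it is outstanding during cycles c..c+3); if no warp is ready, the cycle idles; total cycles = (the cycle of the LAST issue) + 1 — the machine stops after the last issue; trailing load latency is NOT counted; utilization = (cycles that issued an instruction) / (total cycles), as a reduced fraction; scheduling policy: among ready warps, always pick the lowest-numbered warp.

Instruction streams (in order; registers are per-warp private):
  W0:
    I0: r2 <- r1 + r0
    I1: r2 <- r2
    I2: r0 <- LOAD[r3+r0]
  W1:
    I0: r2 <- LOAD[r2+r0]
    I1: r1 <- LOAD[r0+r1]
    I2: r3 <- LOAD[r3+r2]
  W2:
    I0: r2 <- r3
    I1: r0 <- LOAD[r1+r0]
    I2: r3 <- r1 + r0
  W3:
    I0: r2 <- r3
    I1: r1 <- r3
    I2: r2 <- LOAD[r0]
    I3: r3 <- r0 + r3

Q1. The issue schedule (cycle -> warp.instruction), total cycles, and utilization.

cycle 0: W0.I0
cycle 1: W0.I1
cycle 2: W0.I2
cycle 3: W1.I0
cycle 4: W1.I1
cycle 5: W2.I0
cycle 6: W2.I1
cycle 7: W1.I2
cycle 8: W3.I0
cycle 9: W3.I1
cycle 10: W2.I2
cycle 11: W3.I2
cycle 12: W3.I3

Answer: 13 cycles, utilization 1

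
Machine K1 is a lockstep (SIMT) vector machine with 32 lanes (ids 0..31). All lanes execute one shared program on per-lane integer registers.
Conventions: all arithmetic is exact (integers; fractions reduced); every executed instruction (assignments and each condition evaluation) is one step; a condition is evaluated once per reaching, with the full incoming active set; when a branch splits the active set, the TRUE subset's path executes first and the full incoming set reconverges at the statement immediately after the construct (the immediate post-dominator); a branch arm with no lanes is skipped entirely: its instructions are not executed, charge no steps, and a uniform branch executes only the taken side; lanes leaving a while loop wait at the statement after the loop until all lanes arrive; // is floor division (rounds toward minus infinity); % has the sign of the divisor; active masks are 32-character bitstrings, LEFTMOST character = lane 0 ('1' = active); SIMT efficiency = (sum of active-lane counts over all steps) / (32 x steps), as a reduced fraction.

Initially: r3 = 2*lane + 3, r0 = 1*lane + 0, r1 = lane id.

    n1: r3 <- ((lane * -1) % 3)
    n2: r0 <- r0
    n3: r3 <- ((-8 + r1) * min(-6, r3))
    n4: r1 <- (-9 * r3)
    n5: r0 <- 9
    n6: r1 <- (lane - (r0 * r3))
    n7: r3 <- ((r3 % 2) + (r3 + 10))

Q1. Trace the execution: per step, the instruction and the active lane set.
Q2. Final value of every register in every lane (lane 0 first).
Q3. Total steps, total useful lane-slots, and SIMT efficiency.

step 0: r3 <- ((lane * -1) % 3)      11111111111111111111111111111111
step 1: r0 <- r0                     11111111111111111111111111111111
step 2: r3 <- ((-8 + r1) * min(-6, r3)) 11111111111111111111111111111111
step 3: r1 <- (-9 * r3)              11111111111111111111111111111111
step 4: r0 <- 9                      11111111111111111111111111111111
step 5: r1 <- (lane - (r0 * r3))     11111111111111111111111111111111
step 6: r3 <- ((r3 % 2) + (r3 + 10)) 11111111111111111111111111111111

Answer: 7 steps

r3: 58,52,46,40,34,28,22,16,10,4,-2,-8,-14,-20,-26,-32,-38,-44,-50,-56,-62,-68,-74,-80,-86,-92,-98,-104,-110,-116,-122,-128
r0: 9,9,9,9,9,9,9,9,9,9,9,9,9,9,9,9,9,9,9,9,9,9,9,9,9,9,9,9,9,9,9,9
r1: -432,-377,-322,-267,-212,-157,-102,-47,8,63,118,173,228,283,338,393,448,503,558,613,668,723,778,833,888,943,998,1053,1108,1163,1218,1273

steps = 7; useful = 224; efficiency = 224/224 = 1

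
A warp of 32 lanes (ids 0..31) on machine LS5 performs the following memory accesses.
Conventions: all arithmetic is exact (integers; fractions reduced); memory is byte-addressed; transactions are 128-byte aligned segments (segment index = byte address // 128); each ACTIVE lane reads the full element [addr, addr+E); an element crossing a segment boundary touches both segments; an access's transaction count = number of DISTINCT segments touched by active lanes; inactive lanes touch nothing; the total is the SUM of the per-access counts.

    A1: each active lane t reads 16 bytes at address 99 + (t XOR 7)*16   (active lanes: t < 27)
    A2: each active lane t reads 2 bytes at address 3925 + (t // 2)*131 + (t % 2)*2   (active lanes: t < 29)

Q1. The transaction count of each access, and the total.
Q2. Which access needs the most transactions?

A1: 5 transactions
A2: 16 transactions

Answer: 5,16; total 21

Answer: A2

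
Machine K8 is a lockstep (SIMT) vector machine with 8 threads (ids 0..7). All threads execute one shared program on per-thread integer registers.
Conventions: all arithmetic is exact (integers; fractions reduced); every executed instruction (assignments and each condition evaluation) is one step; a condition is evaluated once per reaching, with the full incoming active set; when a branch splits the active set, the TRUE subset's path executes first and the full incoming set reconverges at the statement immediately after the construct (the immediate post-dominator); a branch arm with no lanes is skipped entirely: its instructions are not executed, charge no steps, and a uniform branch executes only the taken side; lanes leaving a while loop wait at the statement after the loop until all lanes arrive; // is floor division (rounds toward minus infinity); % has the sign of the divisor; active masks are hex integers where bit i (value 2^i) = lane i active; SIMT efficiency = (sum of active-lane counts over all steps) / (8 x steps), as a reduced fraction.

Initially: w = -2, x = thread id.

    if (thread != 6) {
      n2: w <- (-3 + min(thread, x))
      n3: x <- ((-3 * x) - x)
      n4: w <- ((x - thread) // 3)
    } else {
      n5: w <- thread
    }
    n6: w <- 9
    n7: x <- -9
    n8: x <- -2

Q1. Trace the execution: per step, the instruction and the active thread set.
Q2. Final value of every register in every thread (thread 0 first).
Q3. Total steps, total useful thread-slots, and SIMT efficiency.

step 0: eval (thread != 6)           0xff
step 1: w <- (-3 + min(thread, x))   0xbf
step 2: x <- ((-3 * x) - x)          0xbf
step 3: w <- ((x - thread) // 3)     0xbf
step 4: w <- thread                  0x40
step 5: w <- 9                       0xff
step 6: x <- -9                      0xff
step 7: x <- -2                      0xff

Answer: 8 steps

w: 9,9,9,9,9,9,9,9
x: -2,-2,-2,-2,-2,-2,-2,-2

steps = 8; useful = 54; efficiency = 54/64 = 27/32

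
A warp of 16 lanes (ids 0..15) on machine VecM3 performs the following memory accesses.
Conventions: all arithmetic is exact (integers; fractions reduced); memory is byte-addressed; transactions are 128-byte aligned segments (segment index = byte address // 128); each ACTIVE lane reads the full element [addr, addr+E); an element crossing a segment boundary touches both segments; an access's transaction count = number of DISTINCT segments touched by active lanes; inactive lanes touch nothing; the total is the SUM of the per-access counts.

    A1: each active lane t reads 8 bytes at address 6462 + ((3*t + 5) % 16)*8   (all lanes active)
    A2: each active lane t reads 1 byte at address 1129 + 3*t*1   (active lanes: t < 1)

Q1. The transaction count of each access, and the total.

A1: 2 transactions
A2: 1 transaction

Answer: 2,1; total 3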